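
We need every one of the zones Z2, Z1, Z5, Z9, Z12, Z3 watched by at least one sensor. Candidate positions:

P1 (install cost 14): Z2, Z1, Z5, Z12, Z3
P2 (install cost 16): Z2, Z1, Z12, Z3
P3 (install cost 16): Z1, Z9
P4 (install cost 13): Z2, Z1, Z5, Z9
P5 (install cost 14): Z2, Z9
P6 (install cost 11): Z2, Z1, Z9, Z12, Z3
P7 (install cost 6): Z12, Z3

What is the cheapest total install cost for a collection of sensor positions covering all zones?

19

P4, P7 cover every zone at install cost 13 + 6 = 19.
Any cover uses at least 2 sensor positions; among all covering selections none totals below 19.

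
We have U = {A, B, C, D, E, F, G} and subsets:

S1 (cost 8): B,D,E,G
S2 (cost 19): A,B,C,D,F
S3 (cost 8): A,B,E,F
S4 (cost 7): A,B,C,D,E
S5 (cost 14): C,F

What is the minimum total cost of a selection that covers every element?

23

S1, S3, S4 cover every element at cost 8 + 8 + 7 = 23.
Any cover uses at least 2 sets; among all covering selections none totals below 23.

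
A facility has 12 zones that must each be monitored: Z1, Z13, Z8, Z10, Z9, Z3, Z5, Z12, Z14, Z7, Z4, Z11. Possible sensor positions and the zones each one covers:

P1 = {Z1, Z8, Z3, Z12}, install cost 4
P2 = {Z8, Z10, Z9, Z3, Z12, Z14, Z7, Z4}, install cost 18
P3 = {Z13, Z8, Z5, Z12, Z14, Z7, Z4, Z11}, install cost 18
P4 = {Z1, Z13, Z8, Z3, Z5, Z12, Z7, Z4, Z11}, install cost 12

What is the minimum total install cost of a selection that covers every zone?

P2, P4 cover every zone at install cost 18 + 12 = 30.
Any cover uses at least 2 sensor positions; among all covering selections none totals below 30.
Greedy by coverage-per-install cost would pick P1, P4, P2 for 34 — worse than the optimum 30.

30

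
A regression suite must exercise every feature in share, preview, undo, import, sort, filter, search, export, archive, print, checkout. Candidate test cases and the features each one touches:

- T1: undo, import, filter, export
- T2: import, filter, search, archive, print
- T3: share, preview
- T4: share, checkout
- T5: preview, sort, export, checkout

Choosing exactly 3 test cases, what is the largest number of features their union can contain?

Choosing T1, T2, T5 covers {preview, undo, import, sort, filter, search, export, archive, print, checkout} — 10 features.
No choice of 3 test cases does better; here share is left uncovered.

10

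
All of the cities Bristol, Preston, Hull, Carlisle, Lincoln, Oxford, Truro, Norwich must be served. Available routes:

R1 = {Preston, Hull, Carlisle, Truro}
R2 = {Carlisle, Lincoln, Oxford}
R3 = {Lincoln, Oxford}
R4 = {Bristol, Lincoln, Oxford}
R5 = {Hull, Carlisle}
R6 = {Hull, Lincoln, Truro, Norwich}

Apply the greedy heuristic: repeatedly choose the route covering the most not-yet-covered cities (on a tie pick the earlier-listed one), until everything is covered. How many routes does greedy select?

3

Pick 1: R1 covers 4 new cities (Preston, Hull, Carlisle, Truro).
Pick 2: R4 covers 3 new cities (Bristol, Lincoln, Oxford).
Pick 3: R6 covers 1 new cities (Norwich).
Greedy uses 3 routes.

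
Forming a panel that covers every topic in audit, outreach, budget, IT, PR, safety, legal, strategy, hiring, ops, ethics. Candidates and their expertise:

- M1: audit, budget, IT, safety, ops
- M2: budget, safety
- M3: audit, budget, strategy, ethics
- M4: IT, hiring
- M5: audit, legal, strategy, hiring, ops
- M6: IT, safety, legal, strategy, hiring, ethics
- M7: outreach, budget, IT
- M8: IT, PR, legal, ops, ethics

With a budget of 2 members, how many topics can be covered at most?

Choosing M1, M6 covers {audit, budget, IT, safety, legal, strategy, hiring, ops, ethics} — 9 topics.
No choice of 2 members does better; here outreach, PR are left uncovered.

9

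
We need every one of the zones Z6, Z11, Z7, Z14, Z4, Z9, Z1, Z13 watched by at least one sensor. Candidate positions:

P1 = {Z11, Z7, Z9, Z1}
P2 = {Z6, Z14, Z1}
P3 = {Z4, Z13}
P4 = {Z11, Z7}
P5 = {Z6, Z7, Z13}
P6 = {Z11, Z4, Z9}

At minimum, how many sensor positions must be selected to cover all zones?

P1, P2, P3 together cover {Z6, Z11, Z7, Z14, Z4, Z9, Z1, Z13} — every zone.
No 2 of the 6 sensor positions cover everything (all 15 pairs fall short), so 3 is minimum.

3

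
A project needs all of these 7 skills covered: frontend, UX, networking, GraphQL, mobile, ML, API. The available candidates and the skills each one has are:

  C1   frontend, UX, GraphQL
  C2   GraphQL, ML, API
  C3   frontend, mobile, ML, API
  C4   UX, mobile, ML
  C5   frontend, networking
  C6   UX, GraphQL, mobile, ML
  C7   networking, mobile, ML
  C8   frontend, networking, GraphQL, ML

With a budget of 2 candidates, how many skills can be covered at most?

Choosing C1, C3 covers {frontend, UX, GraphQL, mobile, ML, API} — 6 skills.
No choice of 2 candidates does better; here networking is left uncovered.

6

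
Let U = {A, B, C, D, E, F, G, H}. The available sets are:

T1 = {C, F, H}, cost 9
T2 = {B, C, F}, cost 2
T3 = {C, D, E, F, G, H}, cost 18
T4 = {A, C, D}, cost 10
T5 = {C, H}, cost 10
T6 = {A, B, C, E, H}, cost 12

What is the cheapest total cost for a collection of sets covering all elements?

30

T3, T6 cover every element at cost 18 + 12 = 30.
Any cover uses at least 2 sets; among all covering selections none totals below 30.
Greedy by coverage-per-cost would pick T2, T6, T3 for 32 — worse than the optimum 30.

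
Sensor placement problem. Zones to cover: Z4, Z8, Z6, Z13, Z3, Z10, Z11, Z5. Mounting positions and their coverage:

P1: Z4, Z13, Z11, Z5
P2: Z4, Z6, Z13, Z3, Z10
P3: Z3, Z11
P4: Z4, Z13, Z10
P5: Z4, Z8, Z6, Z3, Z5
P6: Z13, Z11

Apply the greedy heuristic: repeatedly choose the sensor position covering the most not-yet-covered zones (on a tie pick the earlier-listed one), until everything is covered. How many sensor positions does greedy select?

Pick 1: P2 covers 5 new zones (Z4, Z6, Z13, Z3, Z10).
Pick 2: P1 covers 2 new zones (Z11, Z5).
Pick 3: P5 covers 1 new zones (Z8).
Greedy uses 3 sensor positions.

3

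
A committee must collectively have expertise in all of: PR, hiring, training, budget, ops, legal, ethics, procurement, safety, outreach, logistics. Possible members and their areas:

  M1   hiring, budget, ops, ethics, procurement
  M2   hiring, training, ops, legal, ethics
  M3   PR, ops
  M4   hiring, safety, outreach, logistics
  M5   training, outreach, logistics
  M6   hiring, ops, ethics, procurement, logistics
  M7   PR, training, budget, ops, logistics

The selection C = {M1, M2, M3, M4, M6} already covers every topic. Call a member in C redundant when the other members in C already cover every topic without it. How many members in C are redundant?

Drop M1: budget uncovered — not redundant.
Drop M2: training, legal uncovered — not redundant.
Drop M3: PR uncovered — not redundant.
Drop M4: safety, outreach uncovered — not redundant.
Drop M6: the rest still cover every topic — redundant.
1 redundant: M6.

1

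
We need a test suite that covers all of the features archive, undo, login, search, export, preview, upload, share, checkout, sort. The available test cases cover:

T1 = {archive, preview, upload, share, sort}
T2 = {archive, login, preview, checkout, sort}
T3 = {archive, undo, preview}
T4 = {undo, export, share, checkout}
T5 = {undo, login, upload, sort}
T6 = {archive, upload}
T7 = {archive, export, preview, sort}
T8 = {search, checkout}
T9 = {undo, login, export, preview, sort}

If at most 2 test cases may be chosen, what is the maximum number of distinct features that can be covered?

8

Choosing T1, T4 covers {archive, undo, export, preview, upload, share, checkout, sort} — 8 features.
No choice of 2 test cases does better; here login, search are left uncovered.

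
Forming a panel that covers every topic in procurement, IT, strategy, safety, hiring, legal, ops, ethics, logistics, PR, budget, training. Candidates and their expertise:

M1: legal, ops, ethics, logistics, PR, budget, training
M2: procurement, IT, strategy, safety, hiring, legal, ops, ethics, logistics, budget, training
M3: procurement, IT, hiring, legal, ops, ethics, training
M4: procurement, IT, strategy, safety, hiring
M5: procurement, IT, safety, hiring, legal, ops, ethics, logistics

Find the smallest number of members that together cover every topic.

2

M1, M2 together cover {procurement, IT, strategy, safety, hiring, legal, ops, ethics, logistics, PR, budget, training} — every topic.
No single member contains all 12 topics, so 2 is optimal.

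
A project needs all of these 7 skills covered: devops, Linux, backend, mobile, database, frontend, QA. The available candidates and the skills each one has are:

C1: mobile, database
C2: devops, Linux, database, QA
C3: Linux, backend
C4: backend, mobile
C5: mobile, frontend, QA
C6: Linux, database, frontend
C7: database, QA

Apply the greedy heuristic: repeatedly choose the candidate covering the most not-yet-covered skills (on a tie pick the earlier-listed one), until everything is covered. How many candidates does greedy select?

Pick 1: C2 covers 4 new skills (devops, Linux, database, QA).
Pick 2: C4 covers 2 new skills (backend, mobile).
Pick 3: C5 covers 1 new skills (frontend).
Greedy uses 3 candidates.

3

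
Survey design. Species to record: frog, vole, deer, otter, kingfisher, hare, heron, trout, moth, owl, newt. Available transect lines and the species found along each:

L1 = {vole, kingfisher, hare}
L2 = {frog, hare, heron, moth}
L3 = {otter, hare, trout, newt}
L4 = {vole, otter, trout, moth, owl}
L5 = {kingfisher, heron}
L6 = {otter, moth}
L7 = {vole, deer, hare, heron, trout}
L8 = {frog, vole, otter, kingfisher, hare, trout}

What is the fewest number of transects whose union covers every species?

L3, L4, L7, L8 together cover {frog, vole, deer, otter, kingfisher, hare, heron, trout, moth, owl, newt} — every species.
No 3 of the 8 transects cover everything (all 56 triples fall short), so 4 is minimum.
Greedy (largest uncovered first) would take L8, L2, L3, L4, L7 — 5 transects — but 4 suffice.

4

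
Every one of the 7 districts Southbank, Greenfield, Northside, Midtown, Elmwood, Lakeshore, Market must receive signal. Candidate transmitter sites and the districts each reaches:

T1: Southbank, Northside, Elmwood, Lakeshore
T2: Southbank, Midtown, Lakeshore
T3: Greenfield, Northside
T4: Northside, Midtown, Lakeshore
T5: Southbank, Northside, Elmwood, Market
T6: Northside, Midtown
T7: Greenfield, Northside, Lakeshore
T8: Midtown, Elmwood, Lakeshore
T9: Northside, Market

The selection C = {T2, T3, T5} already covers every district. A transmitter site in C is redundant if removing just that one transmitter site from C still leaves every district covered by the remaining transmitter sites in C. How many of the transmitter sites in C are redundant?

Drop T2: Midtown, Lakeshore uncovered — not redundant.
Drop T3: Greenfield uncovered — not redundant.
Drop T5: Elmwood, Market uncovered — not redundant.
None of the transmitter sites in C is redundant.

0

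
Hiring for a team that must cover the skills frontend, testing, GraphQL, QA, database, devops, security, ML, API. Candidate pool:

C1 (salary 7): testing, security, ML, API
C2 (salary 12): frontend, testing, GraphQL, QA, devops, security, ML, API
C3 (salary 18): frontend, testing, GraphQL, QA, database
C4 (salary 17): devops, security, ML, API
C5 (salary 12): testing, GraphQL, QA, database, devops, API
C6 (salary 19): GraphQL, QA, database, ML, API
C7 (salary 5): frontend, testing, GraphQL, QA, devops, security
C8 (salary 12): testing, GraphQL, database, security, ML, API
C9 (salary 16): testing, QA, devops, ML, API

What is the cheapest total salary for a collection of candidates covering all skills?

17

C7, C8 cover every skill at salary 5 + 12 = 17.
Any cover uses at least 2 candidates; among all covering selections none totals below 17.
Greedy by coverage-per-salary would pick C7, C1, C5 for 24 — worse than the optimum 17.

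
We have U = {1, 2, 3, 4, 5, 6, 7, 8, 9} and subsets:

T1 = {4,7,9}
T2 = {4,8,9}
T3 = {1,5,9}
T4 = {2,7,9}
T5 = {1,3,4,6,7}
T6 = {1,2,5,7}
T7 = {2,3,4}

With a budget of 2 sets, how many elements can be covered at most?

7

Choosing T2, T5 covers {1, 3, 4, 6, 7, 8, 9} — 7 elements.
No choice of 2 sets does better; here 2, 5 are left uncovered.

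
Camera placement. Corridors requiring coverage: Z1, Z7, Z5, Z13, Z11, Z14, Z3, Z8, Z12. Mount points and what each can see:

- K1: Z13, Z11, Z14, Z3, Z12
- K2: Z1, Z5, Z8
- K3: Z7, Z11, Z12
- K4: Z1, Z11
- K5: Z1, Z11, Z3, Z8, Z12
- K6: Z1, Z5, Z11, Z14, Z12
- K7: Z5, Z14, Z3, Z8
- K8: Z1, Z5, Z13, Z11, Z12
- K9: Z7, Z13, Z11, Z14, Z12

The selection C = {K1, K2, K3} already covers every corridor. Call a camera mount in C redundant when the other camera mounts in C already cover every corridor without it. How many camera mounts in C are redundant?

Drop K1: Z13, Z14, Z3 uncovered — not redundant.
Drop K2: Z1, Z5, Z8 uncovered — not redundant.
Drop K3: Z7 uncovered — not redundant.
None of the camera mounts in C is redundant.

0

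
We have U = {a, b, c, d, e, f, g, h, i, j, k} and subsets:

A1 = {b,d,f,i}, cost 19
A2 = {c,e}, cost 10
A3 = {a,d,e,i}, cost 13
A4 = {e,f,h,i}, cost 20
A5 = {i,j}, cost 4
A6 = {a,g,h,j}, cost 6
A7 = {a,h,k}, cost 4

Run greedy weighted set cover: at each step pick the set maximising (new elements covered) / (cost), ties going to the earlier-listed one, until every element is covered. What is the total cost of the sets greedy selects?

43

Pick 1: A7 adds 3 new (a, h, k) at cost 4 (ratio 3/4).
Pick 2: A5 adds 2 new (i, j) at cost 4 (ratio 2/4).
Pick 3: A2 adds 2 new (c, e) at cost 10 (ratio 2/10).
Pick 4: A6 adds 1 new (g) at cost 6 (ratio 1/6).
Pick 5: A1 adds 3 new (b, d, f) at cost 19 (ratio 3/19).
Greedy total cost: 4 + 4 + 10 + 6 + 19 = 43. (The true optimum is 39, so greedy overshoots here.)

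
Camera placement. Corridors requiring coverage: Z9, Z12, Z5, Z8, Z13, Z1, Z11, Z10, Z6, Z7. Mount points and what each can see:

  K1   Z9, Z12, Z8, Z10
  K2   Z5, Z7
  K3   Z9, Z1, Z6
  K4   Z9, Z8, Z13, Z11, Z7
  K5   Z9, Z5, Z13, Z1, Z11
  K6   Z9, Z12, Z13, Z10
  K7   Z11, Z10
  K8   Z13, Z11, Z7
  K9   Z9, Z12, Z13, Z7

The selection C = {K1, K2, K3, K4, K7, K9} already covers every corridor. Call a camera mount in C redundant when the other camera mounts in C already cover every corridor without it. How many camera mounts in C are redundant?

Drop K1: the rest still cover every corridor — redundant.
Drop K2: Z5 uncovered — not redundant.
Drop K3: Z1, Z6 uncovered — not redundant.
Drop K4: the rest still cover every corridor — redundant.
Drop K7: the rest still cover every corridor — redundant.
Drop K9: the rest still cover every corridor — redundant.
4 redundant: K1, K4, K7, K9.

4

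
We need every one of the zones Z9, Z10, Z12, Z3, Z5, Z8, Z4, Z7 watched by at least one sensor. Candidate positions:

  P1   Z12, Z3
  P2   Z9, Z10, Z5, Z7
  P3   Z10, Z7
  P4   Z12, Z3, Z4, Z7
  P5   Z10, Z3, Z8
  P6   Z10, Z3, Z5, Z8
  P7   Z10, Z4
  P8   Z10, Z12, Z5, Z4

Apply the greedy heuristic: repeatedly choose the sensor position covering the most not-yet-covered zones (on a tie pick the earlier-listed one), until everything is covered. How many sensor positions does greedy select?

Pick 1: P2 covers 4 new zones (Z9, Z10, Z5, Z7).
Pick 2: P4 covers 3 new zones (Z12, Z3, Z4).
Pick 3: P5 covers 1 new zones (Z8).
Greedy uses 3 sensor positions.

3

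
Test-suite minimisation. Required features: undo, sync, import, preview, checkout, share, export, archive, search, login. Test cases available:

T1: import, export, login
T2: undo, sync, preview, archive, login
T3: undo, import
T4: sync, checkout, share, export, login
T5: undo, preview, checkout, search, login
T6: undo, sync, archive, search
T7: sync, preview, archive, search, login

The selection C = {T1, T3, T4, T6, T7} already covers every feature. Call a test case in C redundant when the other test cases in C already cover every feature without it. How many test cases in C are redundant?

3

Drop T1: the rest still cover every feature — redundant.
Drop T3: the rest still cover every feature — redundant.
Drop T4: checkout, share uncovered — not redundant.
Drop T6: the rest still cover every feature — redundant.
Drop T7: preview uncovered — not redundant.
3 redundant: T1, T3, T6.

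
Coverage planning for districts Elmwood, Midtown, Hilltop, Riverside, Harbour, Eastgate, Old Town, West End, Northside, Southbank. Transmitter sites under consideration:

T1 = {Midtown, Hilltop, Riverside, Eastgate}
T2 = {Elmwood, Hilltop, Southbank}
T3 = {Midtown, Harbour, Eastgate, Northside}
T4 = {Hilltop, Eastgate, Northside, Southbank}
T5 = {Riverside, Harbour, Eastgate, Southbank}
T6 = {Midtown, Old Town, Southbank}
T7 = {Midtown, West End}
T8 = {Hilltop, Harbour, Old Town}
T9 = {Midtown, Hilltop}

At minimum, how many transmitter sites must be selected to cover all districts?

T1, T2, T3, T6, T7 together cover {Elmwood, Midtown, Hilltop, Riverside, Harbour, Eastgate, Old Town, West End, Northside, Southbank} — every district.
No 4 of the 9 transmitter sites cover everything (all 126 size-4 selections fall short), so 5 is minimum.

5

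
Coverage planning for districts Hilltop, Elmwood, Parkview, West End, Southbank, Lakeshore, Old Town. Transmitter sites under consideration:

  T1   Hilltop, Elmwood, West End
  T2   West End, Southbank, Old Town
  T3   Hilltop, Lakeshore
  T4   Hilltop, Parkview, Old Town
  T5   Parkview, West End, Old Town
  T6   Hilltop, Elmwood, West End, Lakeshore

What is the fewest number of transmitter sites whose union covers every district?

T2, T4, T6 together cover {Hilltop, Elmwood, Parkview, West End, Southbank, Lakeshore, Old Town} — every district.
No 2 of the 6 transmitter sites cover everything (all 15 pairs fall short), so 3 is minimum.

3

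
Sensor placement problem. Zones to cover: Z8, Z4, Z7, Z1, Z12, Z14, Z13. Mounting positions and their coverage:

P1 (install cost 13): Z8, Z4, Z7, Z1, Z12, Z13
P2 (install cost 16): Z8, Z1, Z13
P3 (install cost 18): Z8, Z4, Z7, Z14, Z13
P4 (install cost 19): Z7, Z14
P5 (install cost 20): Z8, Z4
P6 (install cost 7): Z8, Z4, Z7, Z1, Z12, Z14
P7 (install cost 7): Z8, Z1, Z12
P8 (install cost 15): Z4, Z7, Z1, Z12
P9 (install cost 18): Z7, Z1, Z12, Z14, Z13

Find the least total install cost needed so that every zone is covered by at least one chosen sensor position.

20

P1, P6 cover every zone at install cost 13 + 7 = 20.
Any cover uses at least 2 sensor positions; among all covering selections none totals below 20.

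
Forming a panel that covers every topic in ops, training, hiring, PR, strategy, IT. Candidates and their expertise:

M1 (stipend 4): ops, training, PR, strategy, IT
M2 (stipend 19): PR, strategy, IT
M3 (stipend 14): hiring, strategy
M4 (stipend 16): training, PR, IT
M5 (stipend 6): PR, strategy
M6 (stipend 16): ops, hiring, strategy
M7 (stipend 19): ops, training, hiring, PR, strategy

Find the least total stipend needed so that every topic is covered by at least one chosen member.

18

M1, M3 cover every topic at stipend 4 + 14 = 18.
Any cover uses at least 2 members; among all covering selections none totals below 18.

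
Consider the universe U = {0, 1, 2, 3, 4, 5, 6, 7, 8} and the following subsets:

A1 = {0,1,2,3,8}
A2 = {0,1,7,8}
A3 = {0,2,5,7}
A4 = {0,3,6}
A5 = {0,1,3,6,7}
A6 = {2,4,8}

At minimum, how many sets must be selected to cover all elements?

A3, A5, A6 together cover {0, 1, 2, 3, 4, 5, 6, 7, 8} — every element.
No 2 of the 6 sets cover everything (all 15 pairs fall short), so 3 is minimum.

3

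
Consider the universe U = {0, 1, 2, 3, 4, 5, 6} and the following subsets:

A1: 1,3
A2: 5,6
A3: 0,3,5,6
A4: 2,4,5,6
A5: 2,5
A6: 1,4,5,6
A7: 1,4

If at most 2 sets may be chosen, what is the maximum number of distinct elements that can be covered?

6

Choosing A1, A4 covers {1, 2, 3, 4, 5, 6} — 6 elements.
No choice of 2 sets does better; here 0 is left uncovered.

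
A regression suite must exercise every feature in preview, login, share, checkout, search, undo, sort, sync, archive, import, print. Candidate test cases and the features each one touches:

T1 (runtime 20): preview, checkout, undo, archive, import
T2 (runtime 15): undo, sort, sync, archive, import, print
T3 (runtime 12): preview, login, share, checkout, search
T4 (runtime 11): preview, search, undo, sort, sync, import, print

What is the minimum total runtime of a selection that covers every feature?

T2, T3 cover every feature at runtime 15 + 12 = 27.
Any cover uses at least 2 test cases; among all covering selections none totals below 27.

27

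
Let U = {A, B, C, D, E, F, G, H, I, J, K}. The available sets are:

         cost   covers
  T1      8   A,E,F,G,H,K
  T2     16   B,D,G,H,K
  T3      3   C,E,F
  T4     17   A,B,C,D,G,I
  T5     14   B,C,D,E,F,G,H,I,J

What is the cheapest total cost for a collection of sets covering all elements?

T1, T5 cover every element at cost 8 + 14 = 22.
Any cover uses at least 2 sets; among all covering selections none totals below 22.
Greedy by coverage-per-cost would pick T3, T1, T5 for 25 — worse than the optimum 22.

22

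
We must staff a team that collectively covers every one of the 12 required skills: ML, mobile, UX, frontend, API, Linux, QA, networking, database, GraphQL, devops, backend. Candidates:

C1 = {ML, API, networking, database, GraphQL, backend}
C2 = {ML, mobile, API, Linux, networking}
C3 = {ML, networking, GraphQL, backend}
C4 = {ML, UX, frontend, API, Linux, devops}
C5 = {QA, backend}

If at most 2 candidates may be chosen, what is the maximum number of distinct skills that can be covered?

10

Choosing C1, C4 covers {ML, UX, frontend, API, Linux, networking, database, GraphQL, devops, backend} — 10 skills.
No choice of 2 candidates does better; here mobile, QA are left uncovered.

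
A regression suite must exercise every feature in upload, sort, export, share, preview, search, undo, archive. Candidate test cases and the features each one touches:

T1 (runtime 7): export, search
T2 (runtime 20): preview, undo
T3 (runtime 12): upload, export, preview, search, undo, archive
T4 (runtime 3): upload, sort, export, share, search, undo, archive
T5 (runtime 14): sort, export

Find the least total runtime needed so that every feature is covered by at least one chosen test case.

T3, T4 cover every feature at runtime 12 + 3 = 15.
Any cover uses at least 2 test cases; among all covering selections none totals below 15.

15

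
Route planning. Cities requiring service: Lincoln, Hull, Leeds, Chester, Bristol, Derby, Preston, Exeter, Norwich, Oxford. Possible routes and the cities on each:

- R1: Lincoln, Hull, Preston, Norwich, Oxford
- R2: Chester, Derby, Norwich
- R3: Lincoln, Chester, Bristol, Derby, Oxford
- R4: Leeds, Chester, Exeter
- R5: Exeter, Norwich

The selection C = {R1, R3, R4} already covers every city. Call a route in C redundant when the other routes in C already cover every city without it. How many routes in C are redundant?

0

Drop R1: Hull, Preston, Norwich uncovered — not redundant.
Drop R3: Bristol, Derby uncovered — not redundant.
Drop R4: Leeds, Exeter uncovered — not redundant.
None of the routes in C is redundant.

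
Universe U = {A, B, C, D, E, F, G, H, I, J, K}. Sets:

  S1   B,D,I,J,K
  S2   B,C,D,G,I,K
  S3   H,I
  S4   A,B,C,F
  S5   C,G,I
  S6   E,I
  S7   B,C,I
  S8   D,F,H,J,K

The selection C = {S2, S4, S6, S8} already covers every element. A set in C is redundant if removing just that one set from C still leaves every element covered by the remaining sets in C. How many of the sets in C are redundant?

0

Drop S2: G uncovered — not redundant.
Drop S4: A uncovered — not redundant.
Drop S6: E uncovered — not redundant.
Drop S8: H, J uncovered — not redundant.
None of the sets in C is redundant.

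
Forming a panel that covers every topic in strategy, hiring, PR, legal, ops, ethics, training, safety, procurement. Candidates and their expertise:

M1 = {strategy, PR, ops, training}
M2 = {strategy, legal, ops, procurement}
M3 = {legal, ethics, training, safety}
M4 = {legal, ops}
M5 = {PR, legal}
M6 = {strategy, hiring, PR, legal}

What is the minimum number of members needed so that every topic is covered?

M2, M3, M6 together cover {strategy, hiring, PR, legal, ops, ethics, training, safety, procurement} — every topic.
No 2 of the 6 members cover everything (all 15 pairs fall short), so 3 is minimum.
Greedy (largest uncovered first) would take M1, M3, M2, M6 — 4 members — but 3 suffice.

3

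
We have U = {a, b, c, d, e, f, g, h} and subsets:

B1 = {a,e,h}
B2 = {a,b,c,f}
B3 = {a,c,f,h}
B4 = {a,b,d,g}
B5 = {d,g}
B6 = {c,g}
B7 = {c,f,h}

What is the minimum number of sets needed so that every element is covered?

3

B1, B2, B4 together cover {a, b, c, d, e, f, g, h} — every element.
No 2 of the 7 sets cover everything (all 21 pairs fall short), so 3 is minimum.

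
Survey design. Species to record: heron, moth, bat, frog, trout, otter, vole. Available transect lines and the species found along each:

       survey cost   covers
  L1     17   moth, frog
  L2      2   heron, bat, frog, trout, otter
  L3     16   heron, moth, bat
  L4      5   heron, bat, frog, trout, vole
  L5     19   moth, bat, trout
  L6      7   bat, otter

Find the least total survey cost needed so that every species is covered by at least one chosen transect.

23

L2, L3, L4 cover every species at survey cost 2 + 16 + 5 = 23.
Any cover uses at least 3 transects; among all covering selections none totals below 23.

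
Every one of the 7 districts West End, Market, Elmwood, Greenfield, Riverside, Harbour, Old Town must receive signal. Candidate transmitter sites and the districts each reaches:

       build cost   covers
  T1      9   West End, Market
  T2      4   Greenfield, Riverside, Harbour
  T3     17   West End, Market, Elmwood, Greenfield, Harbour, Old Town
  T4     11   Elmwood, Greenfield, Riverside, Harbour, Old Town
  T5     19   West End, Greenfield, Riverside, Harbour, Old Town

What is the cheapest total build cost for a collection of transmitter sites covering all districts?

T1, T4 cover every district at build cost 9 + 11 = 20.
Any cover uses at least 2 transmitter sites; among all covering selections none totals below 20.
Greedy by coverage-per-build cost would pick T2, T3 for 21 — worse than the optimum 20.

20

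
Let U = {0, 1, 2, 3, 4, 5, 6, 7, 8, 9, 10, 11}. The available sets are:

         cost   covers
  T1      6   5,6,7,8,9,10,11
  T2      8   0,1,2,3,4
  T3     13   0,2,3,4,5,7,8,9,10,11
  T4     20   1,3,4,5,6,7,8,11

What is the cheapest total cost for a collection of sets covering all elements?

T1, T2 cover every element at cost 6 + 8 = 14.
Any cover uses at least 2 sets; among all covering selections none totals below 14.

14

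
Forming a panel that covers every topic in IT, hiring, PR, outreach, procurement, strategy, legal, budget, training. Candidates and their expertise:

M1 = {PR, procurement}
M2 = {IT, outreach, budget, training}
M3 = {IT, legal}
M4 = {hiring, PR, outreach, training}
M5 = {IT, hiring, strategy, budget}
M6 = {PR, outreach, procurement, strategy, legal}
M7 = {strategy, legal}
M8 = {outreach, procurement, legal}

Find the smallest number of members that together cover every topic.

M2, M4, M6 together cover {IT, hiring, PR, outreach, procurement, strategy, legal, budget, training} — every topic.
No 2 of the 8 members cover everything (all 28 pairs fall short), so 3 is minimum.

3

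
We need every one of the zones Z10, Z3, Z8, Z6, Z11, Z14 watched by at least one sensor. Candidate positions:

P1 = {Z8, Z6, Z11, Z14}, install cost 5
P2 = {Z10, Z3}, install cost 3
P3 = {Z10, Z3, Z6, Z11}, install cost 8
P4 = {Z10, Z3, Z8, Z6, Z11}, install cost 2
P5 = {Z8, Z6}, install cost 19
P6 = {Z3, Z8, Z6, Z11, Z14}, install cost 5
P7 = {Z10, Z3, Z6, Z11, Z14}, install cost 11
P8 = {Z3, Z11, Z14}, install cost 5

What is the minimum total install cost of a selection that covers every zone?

P1, P4 cover every zone at install cost 5 + 2 = 7.
Any cover uses at least 2 sensor positions; among all covering selections none totals below 7.

7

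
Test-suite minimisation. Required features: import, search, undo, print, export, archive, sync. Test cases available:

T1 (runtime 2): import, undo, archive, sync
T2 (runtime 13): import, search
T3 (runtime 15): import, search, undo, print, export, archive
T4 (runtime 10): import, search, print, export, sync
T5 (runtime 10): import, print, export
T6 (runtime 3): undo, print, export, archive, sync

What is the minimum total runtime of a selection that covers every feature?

T1, T4 cover every feature at runtime 2 + 10 = 12.
Any cover uses at least 2 test cases; among all covering selections none totals below 12.
Greedy by coverage-per-runtime would pick T1, T6, T4 for 15 — worse than the optimum 12.

12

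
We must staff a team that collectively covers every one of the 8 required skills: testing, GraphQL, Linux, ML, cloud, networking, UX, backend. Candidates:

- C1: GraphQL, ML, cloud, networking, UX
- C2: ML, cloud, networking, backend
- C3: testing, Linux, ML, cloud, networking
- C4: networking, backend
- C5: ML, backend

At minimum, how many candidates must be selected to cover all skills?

C1, C2, C3 together cover {testing, GraphQL, Linux, ML, cloud, networking, UX, backend} — every skill.
No 2 of the 5 candidates cover everything (all 10 pairs fall short), so 3 is minimum.

3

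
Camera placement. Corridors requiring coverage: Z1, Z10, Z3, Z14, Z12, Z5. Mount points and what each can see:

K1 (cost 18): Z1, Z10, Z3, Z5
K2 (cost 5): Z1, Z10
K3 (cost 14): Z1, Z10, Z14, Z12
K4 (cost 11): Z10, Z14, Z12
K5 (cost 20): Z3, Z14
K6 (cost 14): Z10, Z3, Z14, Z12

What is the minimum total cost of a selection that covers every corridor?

K1, K4 cover every corridor at cost 18 + 11 = 29.
Any cover uses at least 2 camera mounts; among all covering selections none totals below 29.
Greedy by coverage-per-cost would pick K2, K6, K1 for 37 — worse than the optimum 29.

29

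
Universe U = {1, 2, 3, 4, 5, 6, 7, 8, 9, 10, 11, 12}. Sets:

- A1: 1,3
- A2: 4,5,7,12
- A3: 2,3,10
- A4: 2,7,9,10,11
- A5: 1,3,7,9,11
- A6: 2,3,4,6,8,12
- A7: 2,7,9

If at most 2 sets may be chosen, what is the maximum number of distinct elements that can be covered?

10

Choosing A4, A6 covers {2, 3, 4, 6, 7, 8, 9, 10, 11, 12} — 10 elements.
No choice of 2 sets does better; here 1, 5 are left uncovered.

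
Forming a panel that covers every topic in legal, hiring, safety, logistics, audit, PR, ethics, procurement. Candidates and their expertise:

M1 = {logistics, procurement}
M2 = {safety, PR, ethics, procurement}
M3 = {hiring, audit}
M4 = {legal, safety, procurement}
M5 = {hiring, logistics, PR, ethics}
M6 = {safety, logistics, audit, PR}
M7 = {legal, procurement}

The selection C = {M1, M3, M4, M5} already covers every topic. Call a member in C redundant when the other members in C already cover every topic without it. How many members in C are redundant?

Drop M1: the rest still cover every topic — redundant.
Drop M3: audit uncovered — not redundant.
Drop M4: legal, safety uncovered — not redundant.
Drop M5: PR, ethics uncovered — not redundant.
1 redundant: M1.

1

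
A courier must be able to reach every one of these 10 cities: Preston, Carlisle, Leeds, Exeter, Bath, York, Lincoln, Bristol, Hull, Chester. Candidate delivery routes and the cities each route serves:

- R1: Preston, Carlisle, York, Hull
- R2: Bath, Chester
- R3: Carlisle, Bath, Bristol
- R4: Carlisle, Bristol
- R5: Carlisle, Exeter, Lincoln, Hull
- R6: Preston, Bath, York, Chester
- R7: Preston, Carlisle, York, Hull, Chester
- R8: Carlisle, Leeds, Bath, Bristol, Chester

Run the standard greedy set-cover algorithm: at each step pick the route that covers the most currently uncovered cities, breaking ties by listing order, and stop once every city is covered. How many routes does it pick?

3

Pick 1: R7 covers 5 new cities (Preston, Carlisle, York, Hull, Chester).
Pick 2: R8 covers 3 new cities (Leeds, Bath, Bristol).
Pick 3: R5 covers 2 new cities (Exeter, Lincoln).
Greedy uses 3 routes.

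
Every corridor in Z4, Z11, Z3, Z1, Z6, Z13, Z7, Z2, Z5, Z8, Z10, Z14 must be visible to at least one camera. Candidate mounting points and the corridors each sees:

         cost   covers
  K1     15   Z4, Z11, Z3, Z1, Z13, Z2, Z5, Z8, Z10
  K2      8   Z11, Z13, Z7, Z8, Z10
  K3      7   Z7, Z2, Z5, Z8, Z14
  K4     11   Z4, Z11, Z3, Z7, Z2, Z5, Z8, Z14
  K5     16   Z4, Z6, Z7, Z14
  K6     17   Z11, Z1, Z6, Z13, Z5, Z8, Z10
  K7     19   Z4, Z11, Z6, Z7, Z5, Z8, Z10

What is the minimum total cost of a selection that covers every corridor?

K4, K6 cover every corridor at cost 11 + 17 = 28.
Any cover uses at least 2 camera mounts; among all covering selections none totals below 28.
Greedy by coverage-per-cost would pick K4, K2, K6 for 36 — worse than the optimum 28.

28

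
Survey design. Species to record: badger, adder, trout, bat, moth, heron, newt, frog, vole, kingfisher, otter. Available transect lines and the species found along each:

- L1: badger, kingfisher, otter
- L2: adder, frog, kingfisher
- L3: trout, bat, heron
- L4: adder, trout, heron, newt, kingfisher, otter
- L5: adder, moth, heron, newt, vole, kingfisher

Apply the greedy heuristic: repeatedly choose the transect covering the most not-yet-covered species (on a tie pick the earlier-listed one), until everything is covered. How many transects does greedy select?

Pick 1: L4 covers 6 new species (adder, trout, heron, newt, kingfisher, otter).
Pick 2: L5 covers 2 new species (moth, vole).
Pick 3: L1 covers 1 new species (badger).
Pick 4: L2 covers 1 new species (frog).
Pick 5: L3 covers 1 new species (bat).
Greedy uses 5 transects. (The true minimum is 4.)

5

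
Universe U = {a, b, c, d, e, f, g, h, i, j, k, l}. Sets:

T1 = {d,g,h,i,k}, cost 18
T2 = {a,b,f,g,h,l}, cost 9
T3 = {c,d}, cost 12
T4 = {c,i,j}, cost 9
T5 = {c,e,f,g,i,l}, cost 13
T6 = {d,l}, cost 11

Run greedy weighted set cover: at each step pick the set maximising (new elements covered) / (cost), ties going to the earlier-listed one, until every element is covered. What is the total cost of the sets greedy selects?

49

Pick 1: T2 adds 6 new (a, b, f, g, h, l) at cost 9 (ratio 6/9).
Pick 2: T4 adds 3 new (c, i, j) at cost 9 (ratio 3/9).
Pick 3: T1 adds 2 new (d, k) at cost 18 (ratio 2/18).
Pick 4: T5 adds 1 new (e) at cost 13 (ratio 1/13).
Greedy total cost: 9 + 9 + 18 + 13 = 49.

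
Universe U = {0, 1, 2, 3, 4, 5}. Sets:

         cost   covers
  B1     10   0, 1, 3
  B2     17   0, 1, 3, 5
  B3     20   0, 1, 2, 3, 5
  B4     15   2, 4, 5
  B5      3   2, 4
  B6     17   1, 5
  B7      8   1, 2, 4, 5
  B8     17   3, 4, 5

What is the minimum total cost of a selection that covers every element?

18

B1, B7 cover every element at cost 10 + 8 = 18.
Any cover uses at least 2 sets; among all covering selections none totals below 18.
Greedy by coverage-per-cost would pick B5, B1, B7 for 21 — worse than the optimum 18.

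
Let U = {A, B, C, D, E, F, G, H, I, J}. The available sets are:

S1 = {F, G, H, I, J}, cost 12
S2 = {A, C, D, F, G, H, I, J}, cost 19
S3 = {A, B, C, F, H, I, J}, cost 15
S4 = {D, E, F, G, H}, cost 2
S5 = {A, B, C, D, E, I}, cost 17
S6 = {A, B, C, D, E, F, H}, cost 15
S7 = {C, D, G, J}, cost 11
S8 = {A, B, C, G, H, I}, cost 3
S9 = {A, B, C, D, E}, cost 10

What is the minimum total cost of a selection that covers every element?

16

S4, S7, S8 cover every element at cost 2 + 11 + 3 = 16.
Any cover uses at least 2 sets; among all covering selections none totals below 16.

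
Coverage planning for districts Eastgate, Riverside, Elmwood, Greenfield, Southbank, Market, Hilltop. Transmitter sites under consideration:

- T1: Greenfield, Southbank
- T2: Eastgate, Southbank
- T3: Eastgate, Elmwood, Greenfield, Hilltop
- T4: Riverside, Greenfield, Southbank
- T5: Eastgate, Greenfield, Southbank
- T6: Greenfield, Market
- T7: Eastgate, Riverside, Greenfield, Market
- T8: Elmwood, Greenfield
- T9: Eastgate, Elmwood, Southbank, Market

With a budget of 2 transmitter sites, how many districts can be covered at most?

6

Choosing T3, T4 covers {Eastgate, Riverside, Elmwood, Greenfield, Southbank, Hilltop} — 6 districts.
No choice of 2 transmitter sites does better; here Market is left uncovered.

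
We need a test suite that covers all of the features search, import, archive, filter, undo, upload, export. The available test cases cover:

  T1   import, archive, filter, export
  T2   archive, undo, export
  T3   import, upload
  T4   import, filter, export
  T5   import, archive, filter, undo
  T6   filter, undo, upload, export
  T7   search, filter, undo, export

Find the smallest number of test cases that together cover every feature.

3

T1, T3, T7 together cover {search, import, archive, filter, undo, upload, export} — every feature.
No 2 of the 7 test cases cover everything (all 21 pairs fall short), so 3 is minimum.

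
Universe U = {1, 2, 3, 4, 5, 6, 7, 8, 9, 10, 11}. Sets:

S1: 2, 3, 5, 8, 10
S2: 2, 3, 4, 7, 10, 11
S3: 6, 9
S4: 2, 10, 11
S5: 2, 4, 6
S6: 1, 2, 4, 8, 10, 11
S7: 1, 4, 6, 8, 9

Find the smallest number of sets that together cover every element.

S1, S2, S7 together cover {1, 2, 3, 4, 5, 6, 7, 8, 9, 10, 11} — every element.
No 2 of the 7 sets cover everything (all 21 pairs fall short), so 3 is minimum.

3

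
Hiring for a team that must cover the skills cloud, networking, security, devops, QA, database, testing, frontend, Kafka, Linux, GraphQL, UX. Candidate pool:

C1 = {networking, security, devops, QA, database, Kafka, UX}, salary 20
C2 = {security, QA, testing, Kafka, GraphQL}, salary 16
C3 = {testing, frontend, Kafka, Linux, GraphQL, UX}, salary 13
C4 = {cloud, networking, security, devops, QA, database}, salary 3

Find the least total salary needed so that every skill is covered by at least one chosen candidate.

16

C3, C4 cover every skill at salary 13 + 3 = 16.
Any cover uses at least 2 candidates; among all covering selections none totals below 16.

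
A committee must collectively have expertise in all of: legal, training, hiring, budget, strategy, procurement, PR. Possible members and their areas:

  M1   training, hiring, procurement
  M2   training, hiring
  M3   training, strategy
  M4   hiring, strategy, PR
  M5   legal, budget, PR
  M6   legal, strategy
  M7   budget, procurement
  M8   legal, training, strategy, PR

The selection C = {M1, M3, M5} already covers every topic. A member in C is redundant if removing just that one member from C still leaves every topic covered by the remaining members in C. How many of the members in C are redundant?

0

Drop M1: hiring, procurement uncovered — not redundant.
Drop M3: strategy uncovered — not redundant.
Drop M5: legal, budget, PR uncovered — not redundant.
None of the members in C is redundant.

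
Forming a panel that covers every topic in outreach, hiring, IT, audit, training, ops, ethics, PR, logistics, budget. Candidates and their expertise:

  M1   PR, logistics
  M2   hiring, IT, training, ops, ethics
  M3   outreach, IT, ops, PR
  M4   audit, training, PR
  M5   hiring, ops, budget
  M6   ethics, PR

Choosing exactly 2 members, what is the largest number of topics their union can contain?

Choosing M1, M2 covers {hiring, IT, training, ops, ethics, PR, logistics} — 7 topics.
No choice of 2 members does better; here outreach, audit, budget are left uncovered.

7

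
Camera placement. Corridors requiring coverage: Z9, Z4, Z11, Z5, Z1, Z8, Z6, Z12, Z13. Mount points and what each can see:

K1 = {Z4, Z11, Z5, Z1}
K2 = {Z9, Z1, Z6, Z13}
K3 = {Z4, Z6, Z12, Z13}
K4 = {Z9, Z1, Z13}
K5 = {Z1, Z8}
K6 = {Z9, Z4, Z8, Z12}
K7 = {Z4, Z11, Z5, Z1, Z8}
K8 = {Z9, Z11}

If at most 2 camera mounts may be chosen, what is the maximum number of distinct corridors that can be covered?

8

Choosing K2, K7 covers {Z9, Z4, Z11, Z5, Z1, Z8, Z6, Z13} — 8 corridors.
No choice of 2 camera mounts does better; here Z12 is left uncovered.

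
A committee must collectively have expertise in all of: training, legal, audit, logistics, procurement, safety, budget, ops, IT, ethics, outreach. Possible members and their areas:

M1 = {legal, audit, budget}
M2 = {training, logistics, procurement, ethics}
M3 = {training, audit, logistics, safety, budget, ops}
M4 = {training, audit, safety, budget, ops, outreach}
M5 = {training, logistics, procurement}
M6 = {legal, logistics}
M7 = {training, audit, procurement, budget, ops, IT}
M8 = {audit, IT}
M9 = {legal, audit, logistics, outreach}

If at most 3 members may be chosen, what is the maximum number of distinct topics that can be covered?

10

Choosing M1, M2, M4 covers {training, legal, audit, logistics, procurement, safety, budget, ops, ethics, outreach} — 10 topics.
No choice of 3 members does better; here IT is left uncovered.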